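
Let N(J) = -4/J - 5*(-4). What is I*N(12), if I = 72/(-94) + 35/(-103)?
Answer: -315827/14523 ≈ -21.747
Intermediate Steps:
N(J) = 20 - 4/J (N(J) = -4/J + 20 = 20 - 4/J)
I = -5353/4841 (I = 72*(-1/94) + 35*(-1/103) = -36/47 - 35/103 = -5353/4841 ≈ -1.1058)
I*N(12) = -5353*(20 - 4/12)/4841 = -5353*(20 - 4*1/12)/4841 = -5353*(20 - ⅓)/4841 = -5353/4841*59/3 = -315827/14523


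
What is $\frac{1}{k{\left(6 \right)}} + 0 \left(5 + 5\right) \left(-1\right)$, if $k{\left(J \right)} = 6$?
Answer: $\frac{1}{6} \approx 0.16667$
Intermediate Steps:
$\frac{1}{k{\left(6 \right)}} + 0 \left(5 + 5\right) \left(-1\right) = \frac{1}{6} + 0 \left(5 + 5\right) \left(-1\right) = \frac{1}{6} + 0 \cdot 10 \left(-1\right) = \frac{1}{6} + 0 \left(-10\right) = \frac{1}{6} + 0 = \frac{1}{6}$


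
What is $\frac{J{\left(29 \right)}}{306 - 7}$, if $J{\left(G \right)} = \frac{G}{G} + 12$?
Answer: $\frac{1}{23} \approx 0.043478$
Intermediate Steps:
$J{\left(G \right)} = 13$ ($J{\left(G \right)} = 1 + 12 = 13$)
$\frac{J{\left(29 \right)}}{306 - 7} = \frac{13}{306 - 7} = \frac{13}{299} = 13 \cdot \frac{1}{299} = \frac{1}{23}$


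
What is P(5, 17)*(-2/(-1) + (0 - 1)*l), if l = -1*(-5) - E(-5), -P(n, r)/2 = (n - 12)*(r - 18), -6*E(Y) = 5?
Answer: 161/3 ≈ 53.667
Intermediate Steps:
E(Y) = -⅚ (E(Y) = -⅙*5 = -⅚)
P(n, r) = -2*(-18 + r)*(-12 + n) (P(n, r) = -2*(n - 12)*(r - 18) = -2*(-12 + n)*(-18 + r) = -2*(-18 + r)*(-12 + n))
l = 35/6 (l = -1*(-5) - 1*(-⅚) = 5 + ⅚ = 35/6 ≈ 5.8333)
P(5, 17)*(-2/(-1) + (0 - 1)*l) = (-432 + 24*17 + 36*5 - 2*5*17)*(-2/(-1) + (0 - 1)*(35/6)) = (-432 + 408 + 180 - 170)*(-2*(-1) - 1*35/6) = -14*(2 - 35/6) = -14*(-23/6) = 161/3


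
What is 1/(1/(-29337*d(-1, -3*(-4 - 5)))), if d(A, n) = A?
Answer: 29337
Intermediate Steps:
1/(1/(-29337*d(-1, -3*(-4 - 5)))) = 1/(1/(-29337*(-1))) = 1/(1/29337) = 29337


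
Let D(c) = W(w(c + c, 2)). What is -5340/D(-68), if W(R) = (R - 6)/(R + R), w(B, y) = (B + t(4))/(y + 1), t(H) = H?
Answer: -46992/5 ≈ -9398.4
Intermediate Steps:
w(B, y) = (4 + B)/(1 + y) (w(B, y) = (B + 4)/(y + 1) = (4 + B)/(1 + y))
W(R) = (-6 + R)/(2*R) (W(R) = (-6 + R)/((2*R)) = (-6 + R)*(1/(2*R)) = (-6 + R)/(2*R))
D(c) = (-14/3 + 2*c/3)/(2*(4/3 + 2*c/3)) (D(c) = (-6 + (4 + (c + c))/(1 + 2))/(2*(((4 + (c + c))/(1 + 2)))) = (-6 + (4 + 2*c)/3)/(2*(((4 + 2*c)/3))) = (-6 + (4/3 + 2*c/3))/(2*(4/3 + 2*c/3)) = (-14/3 + 2*c/3)/(2*(4/3 + 2*c/3)))
-5340/D(-68) = -5340*2*(2 - 68)/(-7 - 68) = -5340/((1/2)*(-75)/(-66)) = -5340/((1/2)*(-1/66)*(-75)) = -5340/25/44 = -5340*44/25 = -46992/5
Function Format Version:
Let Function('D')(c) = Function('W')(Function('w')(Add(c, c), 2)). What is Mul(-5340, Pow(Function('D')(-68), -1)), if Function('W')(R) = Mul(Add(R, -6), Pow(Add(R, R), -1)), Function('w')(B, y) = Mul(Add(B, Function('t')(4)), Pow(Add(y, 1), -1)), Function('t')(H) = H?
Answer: Rational(-46992, 5) ≈ -9398.4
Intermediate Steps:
Function('w')(B, y) = Mul(Pow(Add(1, y), -1), Add(4, B)) (Function('w')(B, y) = Mul(Add(B, 4), Pow(Add(y, 1), -1)) = Mul(Add(4, B), Pow(Add(1, y), -1)) = Mul(Pow(Add(1, y), -1), Add(4, B)))
Function('W')(R) = Mul(Rational(1, 2), Pow(R, -1), Add(-6, R)) (Function('W')(R) = Mul(Add(-6, R), Pow(Mul(2, R), -1)) = Mul(Add(-6, R), Mul(Rational(1, 2), Pow(R, -1))) = Mul(Rational(1, 2), Pow(R, -1), Add(-6, R)))
Function('D')(c) = Mul(Rational(1, 2), Pow(Add(Rational(4, 3), Mul(Rational(2, 3), c)), -1), Add(Rational(-14, 3), Mul(Rational(2, 3), c))) (Function('D')(c) = Mul(Rational(1, 2), Pow(Mul(Pow(Add(1, 2), -1), Add(4, Add(c, c))), -1), Add(-6, Mul(Pow(Add(1, 2), -1), Add(4, Add(c, c))))) = Mul(Rational(1, 2), Pow(Mul(Pow(3, -1), Add(4, Mul(2, c))), -1), Add(-6, Mul(Pow(3, -1), Add(4, Mul(2, c))))) = Mul(Rational(1, 2), Pow(Mul(Rational(1, 3), Add(4, Mul(2, c))), -1), Add(-6, Mul(Rational(1, 3), Add(4, Mul(2, c))))) = Mul(Rational(1, 2), Pow(Add(Rational(4, 3), Mul(Rational(2, 3), c)), -1), Add(-6, Add(Rational(4, 3), Mul(Rational(2, 3), c)))) = Mul(Rational(1, 2), Pow(Add(Rational(4, 3), Mul(Rational(2, 3), c)), -1), Add(Rational(-14, 3), Mul(Rational(2, 3), c))))
Mul(-5340, Pow(Function('D')(-68), -1)) = Mul(-5340, Pow(Mul(Rational(1, 2), Pow(Add(2, -68), -1), Add(-7, -68)), -1)) = Mul(-5340, Pow(Mul(Rational(1, 2), Pow(-66, -1), -75), -1)) = Mul(-5340, Pow(Mul(Rational(1, 2), Rational(-1, 66), -75), -1)) = Mul(-5340, Pow(Rational(25, 44), -1)) = Mul(-5340, Rational(44, 25)) = Rational(-46992, 5)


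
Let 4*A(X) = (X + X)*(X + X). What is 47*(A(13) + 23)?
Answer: 9024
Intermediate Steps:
A(X) = X² (A(X) = ((X + X)*(X + X))/4 = ((2*X)*(2*X))/4 = (4*X²)/4 = X²)
47*(A(13) + 23) = 47*(13² + 23) = 47*(169 + 23) = 47*192 = 9024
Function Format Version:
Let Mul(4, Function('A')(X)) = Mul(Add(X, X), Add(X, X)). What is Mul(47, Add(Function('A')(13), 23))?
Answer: 9024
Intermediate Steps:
Function('A')(X) = Pow(X, 2) (Function('A')(X) = Mul(Rational(1, 4), Mul(Add(X, X), Add(X, X))) = Mul(Rational(1, 4), Mul(Mul(2, X), Mul(2, X))) = Mul(Rational(1, 4), Mul(4, Pow(X, 2))) = Pow(X, 2))
Mul(47, Add(Function('A')(13), 23)) = Mul(47, Add(Pow(13, 2), 23)) = Mul(47, Add(169, 23)) = Mul(47, 192) = 9024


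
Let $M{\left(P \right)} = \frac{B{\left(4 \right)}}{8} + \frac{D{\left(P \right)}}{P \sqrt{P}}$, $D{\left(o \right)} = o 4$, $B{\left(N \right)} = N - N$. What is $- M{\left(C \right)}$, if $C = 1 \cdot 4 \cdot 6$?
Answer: $- \frac{\sqrt{6}}{3} \approx -0.8165$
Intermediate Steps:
$B{\left(N \right)} = 0$
$D{\left(o \right)} = 4 o$
$C = 24$ ($C = 4 \cdot 6 = 24$)
$M{\left(P \right)} = \frac{4}{\sqrt{P}}$ ($M{\left(P \right)} = \frac{0}{8} + \frac{4 P}{P \sqrt{P}} = 0 \cdot \frac{1}{8} + \frac{4 P}{P^{\frac{3}{2}}} = 0 + \frac{4 P}{P^{\frac{3}{2}}} = 0 + \frac{4}{\sqrt{P}} = \frac{4}{\sqrt{P}}$)
$- M{\left(C \right)} = - \frac{4}{2 \sqrt{6}} = - 4 \frac{\sqrt{6}}{12} = - \frac{\sqrt{6}}{3}$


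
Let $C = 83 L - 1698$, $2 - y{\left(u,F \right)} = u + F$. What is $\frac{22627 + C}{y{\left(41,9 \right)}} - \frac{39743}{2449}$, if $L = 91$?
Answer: $- \frac{11943347}{19592} \approx -609.6$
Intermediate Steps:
$y{\left(u,F \right)} = 2 - F - u$ ($y{\left(u,F \right)} = 2 - \left(u + F\right) = 2 - \left(F + u\right) = 2 - F - u$)
$C = 5855$ ($C = 83 \cdot 91 - 1698 = 7553 - 1698 = 5855$)
$\frac{22627 + C}{y{\left(41,9 \right)}} - \frac{39743}{2449} = \frac{22627 + 5855}{2 - 9 - 41} - \frac{39743}{2449} = \frac{28482}{2 - 9 - 41} - \frac{39743}{2449} = \frac{28482}{-48} - \frac{39743}{2449} = 28482 \left(- \frac{1}{48}\right) - \frac{39743}{2449} = - \frac{4747}{8} - \frac{39743}{2449} = - \frac{11943347}{19592}$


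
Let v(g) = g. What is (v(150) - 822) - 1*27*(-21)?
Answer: -105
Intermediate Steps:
(v(150) - 822) - 1*27*(-21) = (150 - 822) - 1*27*(-21) = -672 - 27*(-21) = -672 + 567 = -105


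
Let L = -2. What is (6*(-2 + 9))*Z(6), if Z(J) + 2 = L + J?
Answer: 84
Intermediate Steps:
Z(J) = -4 + J (Z(J) = -2 + (-2 + J) = -4 + J)
(6*(-2 + 9))*Z(6) = (6*(-2 + 9))*(-4 + 6) = (6*7)*2 = 42*2 = 84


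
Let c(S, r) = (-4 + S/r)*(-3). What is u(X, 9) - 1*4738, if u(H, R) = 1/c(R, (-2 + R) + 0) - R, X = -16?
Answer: -270572/57 ≈ -4746.9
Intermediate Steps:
c(S, r) = 12 - 3*S/r
u(H, R) = 1/(12 - 3*R/(-2 + R)) - R (u(H, R) = 1/(12 - 3*R/((-2 + R) + 0)) - R = 1/(12 - 3*R/(-2 + R)) - R)
u(X, 9) - 1*4738 = (-2 - 9*9² + 25*9)/(3*(-8 + 3*9)) - 1*4738 = (-2 - 9*81 + 225)/(3*(-8 + 27)) - 4738 = (⅓)*(-2 - 729 + 225)/19 - 4738 = (⅓)*(1/19)*(-506) - 4738 = -506/57 - 4738 = -270572/57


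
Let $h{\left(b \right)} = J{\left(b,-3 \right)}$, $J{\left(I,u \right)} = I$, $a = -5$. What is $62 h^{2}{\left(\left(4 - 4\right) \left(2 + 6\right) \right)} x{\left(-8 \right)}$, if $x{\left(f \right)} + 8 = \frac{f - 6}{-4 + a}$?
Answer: $0$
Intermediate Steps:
$x{\left(f \right)} = - \frac{22}{3} - \frac{f}{9}$ ($x{\left(f \right)} = -8 + \frac{f - 6}{-4 - 5} = -8 + \frac{-6 + f}{-9} = -8 + \left(-6 + f\right) \left(- \frac{1}{9}\right) = -8 - \left(- \frac{2}{3} + \frac{f}{9}\right) = - \frac{22}{3} - \frac{f}{9}$)
$h{\left(b \right)} = b$
$62 h^{2}{\left(\left(4 - 4\right) \left(2 + 6\right) \right)} x{\left(-8 \right)} = 62 \left(\left(4 - 4\right) \left(2 + 6\right)\right)^{2} \left(- \frac{22}{3} - - \frac{8}{9}\right) = 62 \left(0 \cdot 8\right)^{2} \left(- \frac{22}{3} + \frac{8}{9}\right) = 62 \cdot 0^{2} \left(- \frac{58}{9}\right) = 62 \cdot 0 \left(- \frac{58}{9}\right) = 0 \left(- \frac{58}{9}\right) = 0$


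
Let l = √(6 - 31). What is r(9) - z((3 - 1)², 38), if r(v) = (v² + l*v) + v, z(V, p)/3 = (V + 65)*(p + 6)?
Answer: -9018 + 45*I ≈ -9018.0 + 45.0*I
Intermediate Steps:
l = 5*I (l = √(-25) = 5*I ≈ 5.0*I)
z(V, p) = 3*(6 + p)*(65 + V) (z(V, p) = 3*((V + 65)*(p + 6)) = 3*((65 + V)*(6 + p)) = 3*((6 + p)*(65 + V)) = 3*(6 + p)*(65 + V))
r(v) = v + v² + 5*I*v (r(v) = (v² + (5*I)*v) + v = (v² + 5*I*v) + v = v + v² + 5*I*v)
r(9) - z((3 - 1)², 38) = 9*(1 + 9 + 5*I) - (1170 + 18*(3 - 1)² + 195*38 + 3*(3 - 1)²*38) = 9*(10 + 5*I) - (1170 + 18*2² + 7410 + 3*2²*38) = (90 + 45*I) - (1170 + 18*4 + 7410 + 3*4*38) = (90 + 45*I) - (1170 + 72 + 7410 + 456) = (90 + 45*I) - 1*9108 = (90 + 45*I) - 9108 = -9018 + 45*I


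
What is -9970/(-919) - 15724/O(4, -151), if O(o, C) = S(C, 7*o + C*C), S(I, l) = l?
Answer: 213154774/20979851 ≈ 10.160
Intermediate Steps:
O(o, C) = C**2 + 7*o (O(o, C) = 7*o + C*C = 7*o + C**2 = C**2 + 7*o)
-9970/(-919) - 15724/O(4, -151) = -9970/(-919) - 15724/((-151)**2 + 7*4) = -9970*(-1/919) - 15724/(22801 + 28) = 9970/919 - 15724/22829 = 213154774/20979851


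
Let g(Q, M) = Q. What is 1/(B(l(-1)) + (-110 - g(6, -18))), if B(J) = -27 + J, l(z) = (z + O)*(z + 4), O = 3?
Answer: -1/137 ≈ -0.0072993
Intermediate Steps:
l(z) = (3 + z)*(4 + z) (l(z) = (z + 3)*(z + 4) = (3 + z)*(4 + z))
1/(B(l(-1)) + (-110 - g(6, -18))) = 1/((-27 + (12 + (-1)² + 7*(-1))) + (-110 - 1*6)) = 1/((-27 + (12 + 1 - 7)) + (-110 - 6)) = 1/((-27 + 6) - 116) = 1/(-21 - 116) = 1/(-137) = -1/137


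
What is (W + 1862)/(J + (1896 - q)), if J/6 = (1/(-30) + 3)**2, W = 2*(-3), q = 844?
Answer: 278400/165721 ≈ 1.6799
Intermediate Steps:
W = -6
J = 7921/150 (J = 6*(1/(-30) + 3)**2 = 6*(-1/30 + 3)**2 = 6*(89/30)**2 = 6*(7921/900) = 7921/150 ≈ 52.807)
(W + 1862)/(J + (1896 - q)) = (-6 + 1862)/(7921/150 + (1896 - 1*844)) = 1856/(7921/150 + (1896 - 844)) = 1856/(7921/150 + 1052) = 1856/(165721/150) = 1856*(150/165721) = 278400/165721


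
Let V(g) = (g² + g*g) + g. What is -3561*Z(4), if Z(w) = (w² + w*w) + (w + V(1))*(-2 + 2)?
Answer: -113952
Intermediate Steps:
V(g) = g + 2*g² (V(g) = (g² + g²) + g = 2*g² + g = g + 2*g²)
Z(w) = 2*w² (Z(w) = (w² + w*w) + (w + 1*(1 + 2*1))*(-2 + 2) = (w² + w²) + (w + 1*(1 + 2))*0 = 2*w² + (w + 1*3)*0 = 2*w² + (w + 3)*0 = 2*w² + (3 + w)*0 = 2*w² + 0 = 2*w²)
-3561*Z(4) = -7122*4² = -7122*16 = -3561*32 = -113952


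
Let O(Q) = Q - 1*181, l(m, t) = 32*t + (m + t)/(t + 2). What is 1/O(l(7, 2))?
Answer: -4/459 ≈ -0.0087146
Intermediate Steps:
l(m, t) = 32*t + (m + t)/(2 + t)
O(Q) = -181 + Q (O(Q) = Q - 181 = -181 + Q)
1/O(l(7, 2)) = 1/(-181 + (7 + 32*2² + 65*2)/(2 + 2)) = 1/(-181 + (7 + 32*4 + 130)/4) = 1/(-181 + (7 + 128 + 130)/4) = 1/(-181 + (¼)*265) = 1/(-181 + 265/4) = 1/(-459/4) = -4/459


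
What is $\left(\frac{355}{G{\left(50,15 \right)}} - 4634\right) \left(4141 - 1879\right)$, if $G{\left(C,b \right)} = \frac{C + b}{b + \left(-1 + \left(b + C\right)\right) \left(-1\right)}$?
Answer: $-11087454$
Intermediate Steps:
$G{\left(C,b \right)} = \frac{C + b}{1 - C}$ ($G{\left(C,b \right)} = \frac{C + b}{b + \left(-1 + \left(C + b\right)\right) \left(-1\right)} = \frac{C + b}{b + \left(-1 + C + b\right) \left(-1\right)} = \frac{C + b}{b - \left(-1 + C + b\right)} = \frac{C + b}{1 - C}$)
$\left(\frac{355}{G{\left(50,15 \right)}} - 4634\right) \left(4141 - 1879\right) = \left(\frac{355}{\frac{1}{-1 + 50} \left(\left(-1\right) 50 - 15\right)} - 4634\right) \left(4141 - 1879\right) = \left(\frac{355}{\frac{1}{49} \left(-50 - 15\right)} - 4634\right) 2262 = \left(\frac{355}{\frac{1}{49} \left(-65\right)} - 4634\right) 2262 = \left(\frac{355}{- \frac{65}{49}} - 4634\right) 2262 = \left(355 \left(- \frac{49}{65}\right) - 4634\right) 2262 = \left(- \frac{3479}{13} - 4634\right) 2262 = \left(- \frac{63721}{13}\right) 2262 = -11087454$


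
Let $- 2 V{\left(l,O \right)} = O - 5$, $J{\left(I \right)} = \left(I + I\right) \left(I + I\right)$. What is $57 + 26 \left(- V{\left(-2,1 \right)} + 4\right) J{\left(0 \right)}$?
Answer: $57$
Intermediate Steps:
$J{\left(I \right)} = 4 I^{2}$ ($J{\left(I \right)} = 2 I 2 I = 4 I^{2}$)
$V{\left(l,O \right)} = \frac{5}{2} - \frac{O}{2}$ ($V{\left(l,O \right)} = - \frac{O - 5}{2} = - \frac{-5 + O}{2} = \frac{5}{2} - \frac{O}{2}$)
$57 + 26 \left(- V{\left(-2,1 \right)} + 4\right) J{\left(0 \right)} = 57 + 26 \left(- (\frac{5}{2} - \frac{1}{2}) + 4\right) 4 \cdot 0^{2} = 57 + 26 \left(- (\frac{5}{2} - \frac{1}{2}) + 4\right) 4 \cdot 0 = 57 + 26 \left(\left(-1\right) 2 + 4\right) 0 = 57 + 26 \left(-2 + 4\right) 0 = 57 + 26 \cdot 2 \cdot 0 = 57 + 26 \cdot 0 = 57 + 0 = 57$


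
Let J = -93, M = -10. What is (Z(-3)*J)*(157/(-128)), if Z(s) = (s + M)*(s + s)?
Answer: 569439/64 ≈ 8897.5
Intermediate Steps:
Z(s) = 2*s*(-10 + s) (Z(s) = (s - 10)*(s + s) = (-10 + s)*(2*s) = 2*s*(-10 + s))
(Z(-3)*J)*(157/(-128)) = ((2*(-3)*(-10 - 3))*(-93))*(157/(-128)) = ((2*(-3)*(-13))*(-93))*(157*(-1/128)) = (78*(-93))*(-157/128) = -7254*(-157/128) = 569439/64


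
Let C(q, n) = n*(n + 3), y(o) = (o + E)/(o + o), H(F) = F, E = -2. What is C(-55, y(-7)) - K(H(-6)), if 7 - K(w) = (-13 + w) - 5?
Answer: -5617/196 ≈ -28.658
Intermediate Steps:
K(w) = 25 - w (K(w) = 7 - ((-13 + w) - 5) = 7 - (-18 + w) = 7 + (18 - w) = 25 - w)
y(o) = (-2 + o)/(2*o) (y(o) = (o - 2)/(o + o) = (-2 + o)/((2*o)) = (-2 + o)*(1/(2*o)) = (-2 + o)/(2*o))
C(q, n) = n*(3 + n)
C(-55, y(-7)) - K(H(-6)) = ((½)*(-2 - 7)/(-7))*(3 + (½)*(-2 - 7)/(-7)) - (25 - 1*(-6)) = ((½)*(-⅐)*(-9))*(3 + (½)*(-⅐)*(-9)) - (25 + 6) = 9*(3 + 9/14)/14 - 1*31 = (9/14)*(51/14) - 31 = 459/196 - 31 = -5617/196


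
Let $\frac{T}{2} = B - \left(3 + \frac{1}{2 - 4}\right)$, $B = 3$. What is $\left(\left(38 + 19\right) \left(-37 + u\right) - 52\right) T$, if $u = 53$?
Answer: $860$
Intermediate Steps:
$T = 1$ ($T = 2 \left(3 - \left(3 + \frac{1}{2 - 4}\right)\right) = 2 \left(3 - \left(3 + \frac{1}{-2}\right)\right) = 2 \left(3 - \left(3 - \frac{1}{2}\right)\right) = 2 \left(3 - \frac{5}{2}\right) = 2 \cdot \frac{1}{2} = 1$)
$\left(\left(38 + 19\right) \left(-37 + u\right) - 52\right) T = \left(\left(38 + 19\right) \left(-37 + 53\right) - 52\right) 1 = \left(57 \cdot 16 - 52\right) 1 = \left(912 - 52\right) 1 = 860 \cdot 1 = 860$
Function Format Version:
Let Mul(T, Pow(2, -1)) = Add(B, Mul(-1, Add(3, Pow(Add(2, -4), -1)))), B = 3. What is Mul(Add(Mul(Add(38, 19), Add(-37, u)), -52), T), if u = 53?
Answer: 860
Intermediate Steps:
T = 1 (T = Mul(2, Add(3, Mul(-1, Add(3, Pow(Add(2, -4), -1))))) = Mul(2, Add(3, Mul(-1, Add(3, Pow(-2, -1))))) = Mul(2, Add(3, Mul(-1, Add(3, Rational(-1, 2))))) = Mul(2, Add(3, Mul(-1, Rational(5, 2)))) = Mul(2, Add(3, Rational(-5, 2))) = Mul(2, Rational(1, 2)) = 1)
Mul(Add(Mul(Add(38, 19), Add(-37, u)), -52), T) = Mul(Add(Mul(Add(38, 19), Add(-37, 53)), -52), 1) = Mul(Add(Mul(57, 16), -52), 1) = Mul(Add(912, -52), 1) = Mul(860, 1) = 860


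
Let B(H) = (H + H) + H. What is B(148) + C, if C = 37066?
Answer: 37510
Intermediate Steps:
B(H) = 3*H (B(H) = 2*H + H = 3*H)
B(148) + C = 3*148 + 37066 = 444 + 37066 = 37510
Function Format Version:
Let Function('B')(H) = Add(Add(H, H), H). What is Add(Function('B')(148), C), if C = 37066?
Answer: 37510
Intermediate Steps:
Function('B')(H) = Mul(3, H) (Function('B')(H) = Add(Mul(2, H), H) = Mul(3, H))
Add(Function('B')(148), C) = Add(Mul(3, 148), 37066) = Add(444, 37066) = 37510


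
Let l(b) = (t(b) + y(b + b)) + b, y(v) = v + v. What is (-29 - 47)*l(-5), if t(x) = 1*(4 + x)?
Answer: 1976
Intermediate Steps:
t(x) = 4 + x
y(v) = 2*v
l(b) = 4 + 6*b (l(b) = ((4 + b) + 2*(b + b)) + b = ((4 + b) + 2*(2*b)) + b = ((4 + b) + 4*b) + b = (4 + 5*b) + b = 4 + 6*b)
(-29 - 47)*l(-5) = (-29 - 47)*(4 + 6*(-5)) = -76*(4 - 30) = -76*(-26) = 1976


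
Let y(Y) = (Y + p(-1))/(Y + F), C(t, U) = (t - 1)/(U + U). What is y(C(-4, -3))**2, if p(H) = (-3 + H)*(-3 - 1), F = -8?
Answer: 10201/1849 ≈ 5.5170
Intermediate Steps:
C(t, U) = (-1 + t)/(2*U) (C(t, U) = (-1 + t)/((2*U)) = (-1 + t)*(1/(2*U)) = (-1 + t)/(2*U))
p(H) = 12 - 4*H (p(H) = (-3 + H)*(-4) = 12 - 4*H)
y(Y) = (16 + Y)/(-8 + Y) (y(Y) = (Y + (12 - 4*(-1)))/(Y - 8) = (Y + (12 + 4))/(-8 + Y) = (Y + 16)/(-8 + Y) = (16 + Y)/(-8 + Y))
y(C(-4, -3))**2 = ((16 + (1/2)*(-1 - 4)/(-3))/(-8 + (1/2)*(-1 - 4)/(-3)))**2 = ((16 + (1/2)*(-1/3)*(-5))/(-8 + (1/2)*(-1/3)*(-5)))**2 = ((16 + 5/6)/(-8 + 5/6))**2 = ((101/6)/(-43/6))**2 = (-6/43*101/6)**2 = (-101/43)**2 = 10201/1849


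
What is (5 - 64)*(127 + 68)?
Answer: -11505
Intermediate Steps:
(5 - 64)*(127 + 68) = -59*195 = -11505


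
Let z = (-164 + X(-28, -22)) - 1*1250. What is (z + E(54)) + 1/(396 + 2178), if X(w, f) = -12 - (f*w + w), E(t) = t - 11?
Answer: -5073353/2574 ≈ -1971.0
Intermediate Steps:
E(t) = -11 + t
X(w, f) = -12 - w - f*w (X(w, f) = -12 - (w + f*w) = -12 + (-w - f*w) = -12 - w - f*w)
z = -2014 (z = (-164 + (-12 - 1*(-28) - 1*(-22)*(-28))) - 1*1250 = (-164 + (-12 + 28 - 616)) - 1250 = (-164 - 600) - 1250 = -764 - 1250 = -2014)
(z + E(54)) + 1/(396 + 2178) = (-2014 + (-11 + 54)) + 1/(396 + 2178) = (-2014 + 43) + 1/2574 = -1971 + 1/2574 = -5073353/2574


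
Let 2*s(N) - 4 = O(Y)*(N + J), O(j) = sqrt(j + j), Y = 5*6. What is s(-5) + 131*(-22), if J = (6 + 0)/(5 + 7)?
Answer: -2880 - 9*sqrt(15)/2 ≈ -2897.4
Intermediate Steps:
Y = 30
O(j) = sqrt(2)*sqrt(j) (O(j) = sqrt(2*j) = sqrt(2)*sqrt(j))
J = 1/2 (J = 6/12 = 6*(1/12) = 1/2 ≈ 0.50000)
s(N) = 2 + sqrt(15)*(1/2 + N) (s(N) = 2 + ((sqrt(2)*sqrt(30))*(N + 1/2))/2 = 2 + ((2*sqrt(15))*(1/2 + N))/2 = 2 + (2*sqrt(15)*(1/2 + N))/2 = 2 + sqrt(15)*(1/2 + N))
s(-5) + 131*(-22) = (2 + sqrt(15)/2 - 5*sqrt(15)) + 131*(-22) = (2 - 9*sqrt(15)/2) - 2882 = -2880 - 9*sqrt(15)/2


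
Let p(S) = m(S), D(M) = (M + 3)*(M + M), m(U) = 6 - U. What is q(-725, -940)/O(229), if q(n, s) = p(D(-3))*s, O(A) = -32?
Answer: 705/4 ≈ 176.25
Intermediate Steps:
D(M) = 2*M*(3 + M) (D(M) = (3 + M)*(2*M) = 2*M*(3 + M))
p(S) = 6 - S
q(n, s) = 6*s (q(n, s) = (6 - 2*(-3)*(3 - 3))*s = (6 - 2*(-3)*0)*s = (6 - 1*0)*s = (6 + 0)*s = 6*s)
q(-725, -940)/O(229) = (6*(-940))/(-32) = -5640*(-1/32) = 705/4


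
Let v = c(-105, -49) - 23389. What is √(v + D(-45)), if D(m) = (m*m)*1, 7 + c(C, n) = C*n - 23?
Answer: I*√16249 ≈ 127.47*I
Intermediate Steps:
c(C, n) = -30 + C*n (c(C, n) = -7 + (C*n - 23) = -7 + (-23 + C*n) = -30 + C*n)
D(m) = m² (D(m) = m²*1 = m²)
v = -18274 (v = (-30 - 105*(-49)) - 23389 = (-30 + 5145) - 23389 = 5115 - 23389 = -18274)
√(v + D(-45)) = √(-18274 + (-45)²) = √(-18274 + 2025) = √(-16249) = I*√16249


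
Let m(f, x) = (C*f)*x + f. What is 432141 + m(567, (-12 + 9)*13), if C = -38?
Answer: 1273002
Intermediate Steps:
m(f, x) = f - 38*f*x (m(f, x) = (-38*f)*x + f = -38*f*x + f = f - 38*f*x)
432141 + m(567, (-12 + 9)*13) = 432141 + 567*(1 - 38*(-12 + 9)*13) = 432141 + 567*(1 - (-114)*13) = 432141 + 567*(1 - 38*(-39)) = 432141 + 567*(1 + 1482) = 432141 + 567*1483 = 432141 + 840861 = 1273002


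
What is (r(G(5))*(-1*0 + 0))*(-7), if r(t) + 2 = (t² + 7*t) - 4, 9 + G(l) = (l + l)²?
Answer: 0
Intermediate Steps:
G(l) = -9 + 4*l² (G(l) = -9 + (l + l)² = -9 + (2*l)² = -9 + 4*l²)
r(t) = -6 + t² + 7*t (r(t) = -2 + ((t² + 7*t) - 4) = -2 + (-4 + t² + 7*t) = -6 + t² + 7*t)
(r(G(5))*(-1*0 + 0))*(-7) = ((-6 + (-9 + 4*5²)² + 7*(-9 + 4*5²))*(-1*0 + 0))*(-7) = ((-6 + (-9 + 4*25)² + 7*(-9 + 4*25))*(0 + 0))*(-7) = ((-6 + (-9 + 100)² + 7*(-9 + 100))*0)*(-7) = ((-6 + 91² + 7*91)*0)*(-7) = ((-6 + 8281 + 637)*0)*(-7) = (8912*0)*(-7) = 0*(-7) = 0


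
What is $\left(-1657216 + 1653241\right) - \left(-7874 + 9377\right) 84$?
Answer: $-130227$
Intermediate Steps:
$\left(-1657216 + 1653241\right) - \left(-7874 + 9377\right) 84 = -3975 - 1503 \cdot 84 = -3975 - 126252 = -130227$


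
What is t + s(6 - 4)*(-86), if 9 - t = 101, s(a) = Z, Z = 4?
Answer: -436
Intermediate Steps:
s(a) = 4
t = -92 (t = 9 - 1*101 = 9 - 101 = -92)
t + s(6 - 4)*(-86) = -92 + 4*(-86) = -92 - 344 = -436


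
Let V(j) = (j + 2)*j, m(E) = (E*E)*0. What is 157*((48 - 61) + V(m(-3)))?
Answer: -2041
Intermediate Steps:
m(E) = 0 (m(E) = E**2*0 = 0)
V(j) = j*(2 + j) (V(j) = (2 + j)*j = j*(2 + j))
157*((48 - 61) + V(m(-3))) = 157*((48 - 61) + 0*(2 + 0)) = 157*(-13 + 0*2) = 157*(-13 + 0) = 157*(-13) = -2041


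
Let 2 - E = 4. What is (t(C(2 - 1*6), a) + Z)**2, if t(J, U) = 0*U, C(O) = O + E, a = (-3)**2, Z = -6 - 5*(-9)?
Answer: 1521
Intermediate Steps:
E = -2 (E = 2 - 1*4 = 2 - 4 = -2)
Z = 39 (Z = -6 + 45 = 39)
a = 9
C(O) = -2 + O (C(O) = O - 2 = -2 + O)
t(J, U) = 0
(t(C(2 - 1*6), a) + Z)**2 = (0 + 39)**2 = 39**2 = 1521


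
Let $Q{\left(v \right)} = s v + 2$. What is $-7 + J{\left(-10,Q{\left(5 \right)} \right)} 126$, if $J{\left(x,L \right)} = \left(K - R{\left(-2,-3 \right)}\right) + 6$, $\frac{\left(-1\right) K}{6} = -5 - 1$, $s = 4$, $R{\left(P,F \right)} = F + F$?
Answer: $6041$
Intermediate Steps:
$R{\left(P,F \right)} = 2 F$
$K = 36$ ($K = - 6 \left(-5 - 1\right) = \left(-6\right) \left(-6\right) = 36$)
$Q{\left(v \right)} = 2 + 4 v$ ($Q{\left(v \right)} = 4 v + 2 = 2 + 4 v$)
$J{\left(x,L \right)} = 48$ ($J{\left(x,L \right)} = \left(36 - 2 \left(-3\right)\right) + 6 = \left(36 - -6\right) + 6 = \left(36 + 6\right) + 6 = 42 + 6 = 48$)
$-7 + J{\left(-10,Q{\left(5 \right)} \right)} 126 = -7 + 48 \cdot 126 = -7 + 6048 = 6041$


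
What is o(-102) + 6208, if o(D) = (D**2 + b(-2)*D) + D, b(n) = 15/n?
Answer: 17275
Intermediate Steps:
o(D) = D**2 - 13*D/2 (o(D) = (D**2 + (15/(-2))*D) + D = (D**2 + (15*(-1/2))*D) + D = (D**2 - 15*D/2) + D = D**2 - 13*D/2)
o(-102) + 6208 = (1/2)*(-102)*(-13 + 2*(-102)) + 6208 = (1/2)*(-102)*(-13 - 204) + 6208 = (1/2)*(-102)*(-217) + 6208 = 11067 + 6208 = 17275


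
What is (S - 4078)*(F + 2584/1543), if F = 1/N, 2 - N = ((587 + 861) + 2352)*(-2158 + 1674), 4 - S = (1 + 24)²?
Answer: -22331995202189/2837888686 ≈ -7869.2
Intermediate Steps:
S = -621 (S = 4 - (1 + 24)² = 4 - 1*25² = 4 - 1*625 = 4 - 625 = -621)
N = 1839202 (N = 2 - ((587 + 861) + 2352)*(-2158 + 1674) = 2 - (1448 + 2352)*(-484) = 2 - 3800*(-484) = 2 - 1*(-1839200) = 2 + 1839200 = 1839202)
F = 1/1839202 ≈ 5.4371e-7
(S - 4078)*(F + 2584/1543) = (-621 - 4078)*(1/1839202 + 2584/1543) = -4699*(1/1839202 + 2584*(1/1543)) = -4699*(1/1839202 + 2584/1543) = -4699*4752499511/2837888686 = -22331995202189/2837888686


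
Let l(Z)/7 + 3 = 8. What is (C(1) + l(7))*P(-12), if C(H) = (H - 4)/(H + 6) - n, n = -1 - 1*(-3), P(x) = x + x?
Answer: -5472/7 ≈ -781.71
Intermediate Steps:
P(x) = 2*x
n = 2 (n = -1 + 3 = 2)
l(Z) = 35 (l(Z) = -21 + 7*8 = -21 + 56 = 35)
C(H) = -2 + (-4 + H)/(6 + H) (C(H) = (H - 4)/(H + 6) - 1*2 = (-4 + H)/(6 + H) - 2 = -2 + (-4 + H)/(6 + H))
(C(1) + l(7))*P(-12) = ((-16 - 1*1)/(6 + 1) + 35)*(2*(-12)) = ((-16 - 1)/7 + 35)*(-24) = ((⅐)*(-17) + 35)*(-24) = (-17/7 + 35)*(-24) = (228/7)*(-24) = -5472/7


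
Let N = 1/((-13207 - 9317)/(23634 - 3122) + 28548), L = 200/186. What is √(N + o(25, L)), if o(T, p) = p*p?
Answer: 2*√5952846111593895526/4538043903 ≈ 1.0753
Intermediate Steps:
L = 100/93 (L = 200*(1/186) = 100/93 ≈ 1.0753)
o(T, p) = p²
N = 5128/146388513 (N = 1/(-22524/20512 + 28548) = 1/(-22524*1/20512 + 28548) = 1/(-5631/5128 + 28548) = 1/(146388513/5128) = 5128/146388513 ≈ 3.5030e-5)
√(N + o(25, L)) = √(5128/146388513 + (100/93)²) = √(5128/146388513 + 10000/8649) = √(487976494024/422038082979) = 2*√5952846111593895526/4538043903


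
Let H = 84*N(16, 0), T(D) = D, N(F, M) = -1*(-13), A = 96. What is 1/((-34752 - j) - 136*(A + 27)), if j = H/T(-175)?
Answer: -25/1286844 ≈ -1.9427e-5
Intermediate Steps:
N(F, M) = 13
H = 1092 (H = 84*13 = 1092)
j = -156/25 (j = 1092/(-175) = 1092*(-1/175) = -156/25 ≈ -6.2400)
1/((-34752 - j) - 136*(A + 27)) = 1/((-34752 - 1*(-156/25)) - 136*(96 + 27)) = 1/((-34752 + 156/25) - 136*123) = 1/(-868644/25 - 16728) = 1/(-1286844/25) = -25/1286844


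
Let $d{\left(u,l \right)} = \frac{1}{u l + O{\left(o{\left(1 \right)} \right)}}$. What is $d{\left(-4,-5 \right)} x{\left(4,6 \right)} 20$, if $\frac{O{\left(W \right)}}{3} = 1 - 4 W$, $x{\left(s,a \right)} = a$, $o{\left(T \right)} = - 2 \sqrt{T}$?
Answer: $\frac{120}{47} \approx 2.5532$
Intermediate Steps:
$O{\left(W \right)} = 3 - 12 W$ ($O{\left(W \right)} = 3 \left(1 - 4 W\right) = 3 - 12 W$)
$d{\left(u,l \right)} = \frac{1}{27 + l u}$ ($d{\left(u,l \right)} = \frac{1}{u l - \left(-3 + 12 \left(- 2 \sqrt{1}\right)\right)} = \frac{1}{l u - \left(-3 + 12 \left(\left(-2\right) 1\right)\right)} = \frac{1}{l u + \left(3 - -24\right)} = \frac{1}{l u + \left(3 + 24\right)} = \frac{1}{l u + 27} = \frac{1}{27 + l u}$)
$d{\left(-4,-5 \right)} x{\left(4,6 \right)} 20 = \frac{1}{27 - -20} \cdot 6 \cdot 20 = \frac{1}{27 + 20} \cdot 6 \cdot 20 = \frac{1}{47} \cdot 6 \cdot 20 = \frac{6}{47} \cdot 20 = \frac{120}{47}$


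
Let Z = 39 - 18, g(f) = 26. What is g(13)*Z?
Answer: 546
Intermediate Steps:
Z = 21
g(13)*Z = 26*21 = 546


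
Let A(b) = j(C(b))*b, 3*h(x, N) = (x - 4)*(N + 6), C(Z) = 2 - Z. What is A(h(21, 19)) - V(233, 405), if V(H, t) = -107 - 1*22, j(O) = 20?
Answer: 8887/3 ≈ 2962.3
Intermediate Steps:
h(x, N) = (-4 + x)*(6 + N)/3 (h(x, N) = ((x - 4)*(N + 6))/3 = ((-4 + x)*(6 + N))/3 = (-4 + x)*(6 + N)/3)
V(H, t) = -129 (V(H, t) = -107 - 22 = -129)
A(b) = 20*b
A(h(21, 19)) - V(233, 405) = 20*(-8 + 2*21 - 4/3*19 + (⅓)*19*21) - 1*(-129) = 20*(-8 + 42 - 76/3 + 133) + 129 = 20*(425/3) + 129 = 8500/3 + 129 = 8887/3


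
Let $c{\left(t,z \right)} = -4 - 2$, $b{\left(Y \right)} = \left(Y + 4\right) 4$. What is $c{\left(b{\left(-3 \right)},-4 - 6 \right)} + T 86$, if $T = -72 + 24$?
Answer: $-4134$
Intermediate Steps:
$T = -48$
$b{\left(Y \right)} = 16 + 4 Y$ ($b{\left(Y \right)} = \left(4 + Y\right) 4 = 16 + 4 Y$)
$c{\left(t,z \right)} = -6$
$c{\left(b{\left(-3 \right)},-4 - 6 \right)} + T 86 = -6 - 4128 = -4134$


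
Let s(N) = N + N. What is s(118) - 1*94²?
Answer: -8600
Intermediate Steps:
s(N) = 2*N
s(118) - 1*94² = 2*118 - 1*94² = 236 - 1*8836 = 236 - 8836 = -8600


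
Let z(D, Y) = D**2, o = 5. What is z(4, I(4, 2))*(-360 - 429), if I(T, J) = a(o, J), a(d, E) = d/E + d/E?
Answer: -12624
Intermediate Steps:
a(d, E) = 2*d/E
I(T, J) = 10/J (I(T, J) = 2*5/J = 10/J)
z(4, I(4, 2))*(-360 - 429) = 4**2*(-360 - 429) = 16*(-789) = -12624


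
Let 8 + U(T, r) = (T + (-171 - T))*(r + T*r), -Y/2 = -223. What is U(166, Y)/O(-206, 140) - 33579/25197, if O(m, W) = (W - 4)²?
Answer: -53590150649/77673952 ≈ -689.94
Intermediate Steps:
Y = 446 (Y = -2*(-223) = 446)
U(T, r) = -8 - 171*r - 171*T*r (U(T, r) = -8 + (T + (-171 - T))*(r + T*r) = -8 - 171*(r + T*r) = -8 + (-171*r - 171*T*r) = -8 - 171*r - 171*T*r)
O(m, W) = (-4 + W)²
U(166, Y)/O(-206, 140) - 33579/25197 = (-8 - 171*446 - 171*166*446)/((-4 + 140)²) - 33579/25197 = (-8 - 76266 - 12660156)/(136²) - 33579*1/25197 = -12736430/18496 - 11193/8399 = -12736430*1/18496 - 11193/8399 = -6368215/9248 - 11193/8399 = -53590150649/77673952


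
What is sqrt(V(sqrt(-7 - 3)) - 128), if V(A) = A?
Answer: sqrt(-128 + I*sqrt(10)) ≈ 0.1397 + 11.315*I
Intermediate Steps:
sqrt(V(sqrt(-7 - 3)) - 128) = sqrt(sqrt(-7 - 3) - 128) = sqrt(sqrt(-10) - 128) = sqrt(I*sqrt(10) - 128) = sqrt(-128 + I*sqrt(10))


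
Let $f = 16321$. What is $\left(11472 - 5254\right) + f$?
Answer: $22539$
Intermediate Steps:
$\left(11472 - 5254\right) + f = \left(11472 - 5254\right) + 16321 = 6218 + 16321 = 22539$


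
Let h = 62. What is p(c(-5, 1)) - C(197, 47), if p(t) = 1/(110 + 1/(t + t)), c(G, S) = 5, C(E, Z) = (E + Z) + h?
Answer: -336896/1101 ≈ -305.99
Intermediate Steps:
C(E, Z) = 62 + E + Z (C(E, Z) = (E + Z) + 62 = 62 + E + Z)
p(t) = 1/(110 + 1/(2*t))
p(c(-5, 1)) - C(197, 47) = 2*5/(1 + 220*5) - (62 + 197 + 47) = 2*5/(1 + 1100) - 1*306 = 2*5/1101 - 306 = 2*5*(1/1101) - 306 = 10/1101 - 306 = -336896/1101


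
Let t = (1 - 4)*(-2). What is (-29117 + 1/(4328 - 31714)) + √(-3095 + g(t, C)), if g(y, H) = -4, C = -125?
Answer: -797398163/27386 + I*√3099 ≈ -29117.0 + 55.669*I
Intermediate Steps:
t = 6 (t = -3*(-2) = 6)
(-29117 + 1/(4328 - 31714)) + √(-3095 + g(t, C)) = (-29117 + 1/(4328 - 31714)) + √(-3095 - 4) = (-29117 + 1/(-27386)) + √(-3099) = (-29117 - 1/27386) + I*√3099 = -797398163/27386 + I*√3099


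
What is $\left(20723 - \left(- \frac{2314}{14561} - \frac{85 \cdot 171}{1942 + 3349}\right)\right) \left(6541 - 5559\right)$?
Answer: $\frac{1568028586792324}{77042251} \approx 2.0353 \cdot 10^{7}$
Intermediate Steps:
$\left(20723 - \left(- \frac{2314}{14561} - \frac{85 \cdot 171}{1942 + 3349}\right)\right) \left(6541 - 5559\right) = \left(20723 - \left(- \frac{2314}{14561} - \frac{14535}{5291}\right)\right) 982 = \left(20723 + \left(\frac{2314}{14561} + 14535 \cdot \frac{1}{5291}\right)\right) 982 = \left(20723 + \left(\frac{2314}{14561} + \frac{14535}{5291}\right)\right) 982 = \left(20723 + \frac{223887509}{77042251}\right) 982 = \frac{1596770454982}{77042251} \cdot 982 = \frac{1568028586792324}{77042251}$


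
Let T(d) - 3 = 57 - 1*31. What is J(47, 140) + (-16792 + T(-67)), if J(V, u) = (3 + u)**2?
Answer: 3686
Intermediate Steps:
T(d) = 29 (T(d) = 3 + (57 - 1*31) = 3 + (57 - 31) = 3 + 26 = 29)
J(47, 140) + (-16792 + T(-67)) = (3 + 140)**2 + (-16792 + 29) = 143**2 - 16763 = 20449 - 16763 = 3686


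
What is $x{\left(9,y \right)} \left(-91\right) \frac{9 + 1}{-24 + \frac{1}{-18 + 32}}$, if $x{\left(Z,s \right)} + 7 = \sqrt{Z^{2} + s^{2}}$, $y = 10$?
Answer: $- \frac{17836}{67} + \frac{2548 \sqrt{181}}{67} \approx 245.43$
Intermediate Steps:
$x{\left(Z,s \right)} = -7 + \sqrt{Z^{2} + s^{2}}$
$x{\left(9,y \right)} \left(-91\right) \frac{9 + 1}{-24 + \frac{1}{-18 + 32}} = \left(-7 + \sqrt{9^{2} + 10^{2}}\right) \left(-91\right) \frac{9 + 1}{-24 + \frac{1}{-18 + 32}} = \left(-7 + \sqrt{81 + 100}\right) \left(-91\right) \frac{10}{-24 + \frac{1}{14}} = \left(-7 + \sqrt{181}\right) \left(-91\right) \frac{10}{-24 + \frac{1}{14}} = \left(637 - 91 \sqrt{181}\right) \frac{10}{- \frac{335}{14}} = \left(637 - 91 \sqrt{181}\right) 10 \left(- \frac{14}{335}\right) = \left(637 - 91 \sqrt{181}\right) \left(- \frac{28}{67}\right) = - \frac{17836}{67} + \frac{2548 \sqrt{181}}{67}$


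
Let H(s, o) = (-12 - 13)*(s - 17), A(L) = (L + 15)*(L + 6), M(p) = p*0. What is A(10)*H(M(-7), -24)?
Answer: 170000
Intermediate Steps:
M(p) = 0
A(L) = (6 + L)*(15 + L) (A(L) = (15 + L)*(6 + L) = (6 + L)*(15 + L))
H(s, o) = 425 - 25*s (H(s, o) = -25*(-17 + s) = 425 - 25*s)
A(10)*H(M(-7), -24) = (90 + 10² + 21*10)*(425 - 25*0) = (90 + 100 + 210)*(425 + 0) = 400*425 = 170000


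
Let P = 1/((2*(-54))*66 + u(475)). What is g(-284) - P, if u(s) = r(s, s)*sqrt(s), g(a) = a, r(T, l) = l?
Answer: -16007238572/56363491 - 2375*sqrt(19)/56363491 ≈ -284.00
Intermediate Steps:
u(s) = s**(3/2) (u(s) = s*sqrt(s) = s**(3/2))
P = 1/(-7128 + 2375*sqrt(19)) (P = 1/((2*(-54))*66 + 475**(3/2)) = 1/(-108*66 + 2375*sqrt(19)) = 1/(-7128 + 2375*sqrt(19)) ≈ 0.00031014)
g(-284) - P = -284 - (7128/56363491 + 2375*sqrt(19)/56363491) = -284 + (-7128/56363491 - 2375*sqrt(19)/56363491) = -16007238572/56363491 - 2375*sqrt(19)/56363491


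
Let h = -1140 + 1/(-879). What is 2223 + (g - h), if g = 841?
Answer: 3695317/879 ≈ 4204.0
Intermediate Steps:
h = -1002061/879 (h = -1140 - 1/879 = -1002061/879 ≈ -1140.0)
2223 + (g - h) = 2223 + (841 - 1*(-1002061/879)) = 2223 + (841 + 1002061/879) = 2223 + 1741300/879 = 3695317/879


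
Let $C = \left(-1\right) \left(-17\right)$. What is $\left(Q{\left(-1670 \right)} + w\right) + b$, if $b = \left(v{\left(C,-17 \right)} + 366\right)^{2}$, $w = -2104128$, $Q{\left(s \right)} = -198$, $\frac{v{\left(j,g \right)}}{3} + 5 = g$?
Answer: $-2014326$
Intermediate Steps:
$C = 17$
$v{\left(j,g \right)} = -15 + 3 g$
$b = 90000$ ($b = \left(\left(-15 + 3 \left(-17\right)\right) + 366\right)^{2} = \left(\left(-15 - 51\right) + 366\right)^{2} = \left(-66 + 366\right)^{2} = 300^{2} = 90000$)
$\left(Q{\left(-1670 \right)} + w\right) + b = \left(-198 - 2104128\right) + 90000 = -2104326 + 90000 = -2014326$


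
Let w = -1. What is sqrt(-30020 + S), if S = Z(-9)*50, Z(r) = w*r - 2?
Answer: I*sqrt(29670) ≈ 172.25*I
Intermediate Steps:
Z(r) = -2 - r (Z(r) = -r - 2 = -2 - r)
S = 350 (S = (-2 - 1*(-9))*50 = (-2 + 9)*50 = 7*50 = 350)
sqrt(-30020 + S) = sqrt(-30020 + 350) = sqrt(-29670) = I*sqrt(29670)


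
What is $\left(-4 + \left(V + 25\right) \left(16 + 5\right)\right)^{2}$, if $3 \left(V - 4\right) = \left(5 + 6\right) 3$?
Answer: $698896$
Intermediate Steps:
$V = 15$ ($V = 4 + \frac{\left(5 + 6\right) 3}{3} = 4 + \frac{11 \cdot 3}{3} = 4 + \frac{1}{3} \cdot 33 = 4 + 11 = 15$)
$\left(-4 + \left(V + 25\right) \left(16 + 5\right)\right)^{2} = \left(-4 + \left(15 + 25\right) \left(16 + 5\right)\right)^{2} = \left(-4 + 40 \cdot 21\right)^{2} = \left(-4 + 840\right)^{2} = 836^{2} = 698896$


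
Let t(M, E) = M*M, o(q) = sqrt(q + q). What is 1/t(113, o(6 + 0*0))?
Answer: 1/12769 ≈ 7.8315e-5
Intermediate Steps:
o(q) = sqrt(2)*sqrt(q) (o(q) = sqrt(2*q) = sqrt(2)*sqrt(q))
t(M, E) = M**2
1/t(113, o(6 + 0*0)) = 1/(113**2) = 1/12769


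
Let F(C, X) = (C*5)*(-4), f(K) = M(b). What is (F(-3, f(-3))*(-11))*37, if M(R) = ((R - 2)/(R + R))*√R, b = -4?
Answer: -24420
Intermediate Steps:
M(R) = (-2 + R)/(2*√R) (M(R) = ((-2 + R)/((2*R)))*√R = ((-2 + R)*(1/(2*R)))*√R = ((-2 + R)/(2*R))*√R = (-2 + R)/(2*√R))
f(K) = 3*I/2 (f(K) = (-2 - 4)/(2*√(-4)) = (½)*(-I/2)*(-6) = 3*I/2)
F(C, X) = -20*C (F(C, X) = (5*C)*(-4) = -20*C)
(F(-3, f(-3))*(-11))*37 = (-20*(-3)*(-11))*37 = (60*(-11))*37 = -660*37 = -24420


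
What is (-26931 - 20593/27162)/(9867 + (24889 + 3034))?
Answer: -146304083/205290396 ≈ -0.71267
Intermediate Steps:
(-26931 - 20593/27162)/(9867 + (24889 + 3034)) = (-26931 - 20593*1/27162)/(9867 + 27923) = (-26931 - 20593/27162)/37790 = -731520415/27162*1/37790 = -146304083/205290396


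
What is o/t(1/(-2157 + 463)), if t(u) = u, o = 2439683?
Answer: -4132823002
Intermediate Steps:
o/t(1/(-2157 + 463)) = 2439683/(1/(-2157 + 463)) = 2439683/(1/(-1694)) = 2439683/(-1/1694) = 2439683*(-1694) = -4132823002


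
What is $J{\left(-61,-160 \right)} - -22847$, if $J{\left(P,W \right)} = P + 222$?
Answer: $23008$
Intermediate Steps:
$J{\left(P,W \right)} = 222 + P$
$J{\left(-61,-160 \right)} - -22847 = \left(222 - 61\right) - -22847 = 161 + 22847 = 23008$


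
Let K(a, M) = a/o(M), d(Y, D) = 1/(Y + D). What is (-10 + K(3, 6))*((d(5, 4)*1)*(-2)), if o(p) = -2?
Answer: 23/9 ≈ 2.5556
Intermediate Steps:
d(Y, D) = 1/(D + Y)
K(a, M) = -a/2 (K(a, M) = a/(-2) = a*(-1/2) = -a/2)
(-10 + K(3, 6))*((d(5, 4)*1)*(-2)) = (-10 - 1/2*3)*((1/(4 + 5))*(-2)) = (-10 - 3/2)*((1/9)*(-2)) = -23*(1/9)*1*(-2)/2 = -23*(-2)/18 = -23/2*(-2/9) = 23/9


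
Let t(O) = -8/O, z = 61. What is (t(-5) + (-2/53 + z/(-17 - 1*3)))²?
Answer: 2486929/1123600 ≈ 2.2134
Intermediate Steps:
(t(-5) + (-2/53 + z/(-17 - 1*3)))² = (-8/(-5) + (-2/53 + 61/(-17 - 1*3)))² = (-8*(-⅕) + (-2*1/53 + 61/(-17 - 3)))² = (8/5 + (-2/53 + 61/(-20)))² = (8/5 + (-2/53 + 61*(-1/20)))² = (8/5 + (-2/53 - 61/20))² = (8/5 - 3273/1060)² = (-1577/1060)² = 2486929/1123600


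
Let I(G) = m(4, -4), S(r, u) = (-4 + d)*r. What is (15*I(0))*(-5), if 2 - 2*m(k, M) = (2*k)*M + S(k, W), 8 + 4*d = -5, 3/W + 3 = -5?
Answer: -4725/2 ≈ -2362.5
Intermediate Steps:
W = -3/8 (W = 3/(-3 - 5) = 3/(-8) = 3*(-⅛) = -3/8 ≈ -0.37500)
d = -13/4 (d = -2 + (¼)*(-5) = -2 - 5/4 = -13/4 ≈ -3.2500)
S(r, u) = -29*r/4 (S(r, u) = (-4 - 13/4)*r = -29*r/4)
m(k, M) = 1 + 29*k/8 - M*k (m(k, M) = 1 - ((2*k)*M - 29*k/4)/2 = 1 - (2*M*k - 29*k/4)/2 = 1 - (-29*k/4 + 2*M*k)/2 = 1 + (29*k/8 - M*k) = 1 + 29*k/8 - M*k)
I(G) = 63/2 (I(G) = 1 + (29/8)*4 - 1*(-4)*4 = 1 + 29/2 + 16 = 63/2)
(15*I(0))*(-5) = (15*(63/2))*(-5) = (945/2)*(-5) = -4725/2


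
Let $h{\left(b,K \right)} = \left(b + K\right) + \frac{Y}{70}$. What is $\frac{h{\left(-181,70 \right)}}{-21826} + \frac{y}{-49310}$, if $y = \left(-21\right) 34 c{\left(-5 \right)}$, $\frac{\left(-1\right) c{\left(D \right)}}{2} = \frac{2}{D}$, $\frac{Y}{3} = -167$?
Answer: $\frac{640266897}{37668402100} \approx 0.016997$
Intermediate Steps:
$Y = -501$ ($Y = 3 \left(-167\right) = -501$)
$c{\left(D \right)} = - \frac{4}{D}$ ($c{\left(D \right)} = - 2 \frac{2}{D} = - \frac{4}{D}$)
$h{\left(b,K \right)} = - \frac{501}{70} + K + b$ ($h{\left(b,K \right)} = \left(b + K\right) - \frac{501}{70} = \left(K + b\right) - \frac{501}{70} = - \frac{501}{70} + K + b$)
$y = - \frac{2856}{5}$ ($y = \left(-21\right) 34 \left(- \frac{4}{-5}\right) = - 714 \left(\left(-4\right) \left(- \frac{1}{5}\right)\right) = \left(-714\right) \frac{4}{5} = - \frac{2856}{5} \approx -571.2$)
$\frac{h{\left(-181,70 \right)}}{-21826} + \frac{y}{-49310} = \frac{- \frac{501}{70} + 70 - 181}{-21826} - \frac{2856}{5 \left(-49310\right)} = \left(- \frac{8271}{70}\right) \left(- \frac{1}{21826}\right) - - \frac{1428}{123275} = \frac{8271}{1527820} + \frac{1428}{123275} = \frac{640266897}{37668402100}$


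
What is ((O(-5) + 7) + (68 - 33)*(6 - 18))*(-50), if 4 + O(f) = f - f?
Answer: 20850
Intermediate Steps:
O(f) = -4 (O(f) = -4 + (f - f) = -4 + 0 = -4)
((O(-5) + 7) + (68 - 33)*(6 - 18))*(-50) = ((-4 + 7) + (68 - 33)*(6 - 18))*(-50) = (3 + 35*(-12))*(-50) = (3 - 420)*(-50) = -417*(-50) = 20850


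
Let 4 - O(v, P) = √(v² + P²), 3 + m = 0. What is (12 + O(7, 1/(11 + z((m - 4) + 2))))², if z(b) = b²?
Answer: (576 - √63505)²/1296 ≈ 80.999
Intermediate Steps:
m = -3 (m = -3 + 0 = -3)
O(v, P) = 4 - √(P² + v²) (O(v, P) = 4 - √(v² + P²) = 4 - √(P² + v²))
(12 + O(7, 1/(11 + z((m - 4) + 2))))² = (12 + (4 - √((1/(11 + ((-3 - 4) + 2)²))² + 7²)))² = (12 + (4 - √((1/(11 + (-7 + 2)²))² + 49)))² = (12 + (4 - √((1/(11 + (-5)²))² + 49)))² = (12 + (4 - √((1/(11 + 25))² + 49)))² = (12 + (4 - √((1/36)² + 49)))² = (12 + (4 - √(1/1296 + 49)))² = (12 + (4 - √(63505/1296)))² = (12 + (4 - √63505/36))² = (16 - √63505/36)²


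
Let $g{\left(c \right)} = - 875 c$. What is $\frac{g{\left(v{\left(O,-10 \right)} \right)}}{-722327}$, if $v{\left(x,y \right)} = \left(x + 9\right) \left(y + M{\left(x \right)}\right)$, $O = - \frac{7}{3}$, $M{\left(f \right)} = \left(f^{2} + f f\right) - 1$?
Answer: $- \frac{17500}{19502829} \approx -0.00089731$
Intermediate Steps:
$M{\left(f \right)} = -1 + 2 f^{2}$ ($M{\left(f \right)} = \left(f^{2} + f^{2}\right) - 1 = 2 f^{2} - 1 = -1 + 2 f^{2}$)
$O = - \frac{7}{3}$ ($O = \left(-7\right) \frac{1}{3} = - \frac{7}{3} \approx -2.3333$)
$v{\left(x,y \right)} = \left(9 + x\right) \left(-1 + y + 2 x^{2}\right)$ ($v{\left(x,y \right)} = \left(x + 9\right) \left(y + \left(-1 + 2 x^{2}\right)\right) = \left(9 + x\right) \left(-1 + y + 2 x^{2}\right)$)
$\frac{g{\left(v{\left(O,-10 \right)} \right)}}{-722327} = \frac{\left(-875\right) \left(-9 - - \frac{7}{3} + 2 \left(- \frac{7}{3}\right)^{3} + 9 \left(-10\right) + 18 \left(- \frac{7}{3}\right)^{2} - - \frac{70}{3}\right)}{-722327} = - 875 \left(-9 + \frac{7}{3} + 2 \left(- \frac{343}{27}\right) - 90 + 18 \cdot \frac{49}{9} + \frac{70}{3}\right) \left(- \frac{1}{722327}\right) = - 875 \left(-9 + \frac{7}{3} - \frac{686}{27} - 90 + 98 + \frac{70}{3}\right) \left(- \frac{1}{722327}\right) = \left(-875\right) \left(- \frac{20}{27}\right) \left(- \frac{1}{722327}\right) = \frac{17500}{27} \left(- \frac{1}{722327}\right) = - \frac{17500}{19502829}$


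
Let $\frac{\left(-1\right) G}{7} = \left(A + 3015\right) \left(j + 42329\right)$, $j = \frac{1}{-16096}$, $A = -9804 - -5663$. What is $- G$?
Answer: $- \frac{2685112004603}{8048} \approx -3.3364 \cdot 10^{8}$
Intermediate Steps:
$A = -4141$ ($A = -9804 + 5663 = -4141$)
$j = - \frac{1}{16096} \approx -6.2127 \cdot 10^{-5}$
$G = \frac{2685112004603}{8048}$ ($G = - 7 \left(-4141 + 3015\right) \left(- \frac{1}{16096} + 42329\right) = - 7 \left(\left(-1126\right) \frac{681327583}{16096}\right) = \left(-7\right) \left(- \frac{383587429229}{8048}\right) = \frac{2685112004603}{8048} \approx 3.3364 \cdot 10^{8}$)
$- G = \left(-1\right) \frac{2685112004603}{8048} = - \frac{2685112004603}{8048}$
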